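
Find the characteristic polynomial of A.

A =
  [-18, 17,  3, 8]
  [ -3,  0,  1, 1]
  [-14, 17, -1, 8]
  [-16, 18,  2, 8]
x^4 + 11*x^3 + 36*x^2 + 16*x - 64

Expanding det(x·I − A) (e.g. by cofactor expansion or by noting that A is similar to its Jordan form J, which has the same characteristic polynomial as A) gives
  χ_A(x) = x^4 + 11*x^3 + 36*x^2 + 16*x - 64
which factors as (x - 1)*(x + 4)^3. The eigenvalues (with algebraic multiplicities) are λ = -4 with multiplicity 3, λ = 1 with multiplicity 1.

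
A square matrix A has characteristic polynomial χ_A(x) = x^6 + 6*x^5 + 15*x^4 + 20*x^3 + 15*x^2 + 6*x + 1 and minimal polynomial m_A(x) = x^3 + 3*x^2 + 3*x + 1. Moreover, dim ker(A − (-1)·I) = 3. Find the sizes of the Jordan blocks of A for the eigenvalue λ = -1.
Block sizes for λ = -1: [3, 2, 1]

Step 1 — from the characteristic polynomial, algebraic multiplicity of λ = -1 is 6. From dim ker(A − (-1)·I) = 3, there are exactly 3 Jordan blocks for λ = -1.
Step 2 — from the minimal polynomial, the factor (x + 1)^3 tells us the largest block for λ = -1 has size 3.
Step 3 — with total size 6, 3 blocks, and largest block 3, the block sizes (in nonincreasing order) are [3, 2, 1].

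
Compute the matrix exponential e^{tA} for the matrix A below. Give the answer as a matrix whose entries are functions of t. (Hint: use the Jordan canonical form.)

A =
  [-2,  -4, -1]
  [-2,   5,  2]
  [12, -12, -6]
e^{tA} =
  [1 - 2*t, -4*t, -t]
  [4*t - 2 + 2*exp(-3*t), 8*t + exp(-3*t), 2*t]
  [-12*t + 8 - 8*exp(-3*t), -24*t + 4 - 4*exp(-3*t), 1 - 6*t]

Strategy: write A = P · J · P⁻¹ where J is a Jordan canonical form, so e^{tA} = P · e^{tJ} · P⁻¹, and e^{tJ} can be computed block-by-block.

A has Jordan form
J =
  [-3, 0, 0]
  [ 0, 0, 1]
  [ 0, 0, 0]
(up to reordering of blocks).

Per-block formulas:
  For a 1×1 block at λ = -3: exp(t · [-3]) = [e^(-3t)].
  For a 2×2 Jordan block J_2(0): exp(t · J_2(0)) = e^(0t)·(I + t·N), where N is the 2×2 nilpotent shift.

After assembling e^{tJ} and conjugating by P, we get:

e^{tA} =
  [1 - 2*t, -4*t, -t]
  [4*t - 2 + 2*exp(-3*t), 8*t + exp(-3*t), 2*t]
  [-12*t + 8 - 8*exp(-3*t), -24*t + 4 - 4*exp(-3*t), 1 - 6*t]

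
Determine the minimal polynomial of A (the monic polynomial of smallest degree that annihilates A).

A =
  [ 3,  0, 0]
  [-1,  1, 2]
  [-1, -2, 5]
x^2 - 6*x + 9

The characteristic polynomial is χ_A(x) = (x - 3)^3, so the eigenvalues are known. The minimal polynomial is
  m_A(x) = Π_λ (x − λ)^{k_λ}
where k_λ is the size of the *largest* Jordan block for λ (equivalently, the smallest k with (A − λI)^k v = 0 for every generalised eigenvector v of λ).

  λ = 3: largest Jordan block has size 2, contributing (x − 3)^2

So m_A(x) = (x - 3)^2 = x^2 - 6*x + 9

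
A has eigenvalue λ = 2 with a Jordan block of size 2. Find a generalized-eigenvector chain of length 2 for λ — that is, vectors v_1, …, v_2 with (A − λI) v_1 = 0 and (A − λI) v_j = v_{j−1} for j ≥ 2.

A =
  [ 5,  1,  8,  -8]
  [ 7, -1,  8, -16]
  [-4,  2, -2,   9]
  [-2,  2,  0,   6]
A Jordan chain for λ = 2 of length 2:
v_1 = (3, 7, -4, -2)ᵀ
v_2 = (1, 0, 0, 0)ᵀ

Let N = A − (2)·I. We want v_2 with N^2 v_2 = 0 but N^1 v_2 ≠ 0; then v_{j-1} := N · v_j for j = 2, …, 2.

Pick v_2 = (1, 0, 0, 0)ᵀ.
Then v_1 = N · v_2 = (3, 7, -4, -2)ᵀ.

Sanity check: (A − (2)·I) v_1 = (0, 0, 0, 0)ᵀ = 0. ✓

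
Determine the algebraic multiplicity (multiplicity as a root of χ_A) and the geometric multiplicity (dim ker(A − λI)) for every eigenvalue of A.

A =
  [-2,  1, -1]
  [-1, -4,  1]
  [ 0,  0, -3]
λ = -3: alg = 3, geom = 2

Step 1 — factor the characteristic polynomial to read off the algebraic multiplicities:
  χ_A(x) = (x + 3)^3

Step 2 — compute geometric multiplicities via the rank-nullity identity g(λ) = n − rank(A − λI):
  rank(A − (-3)·I) = 1, so dim ker(A − (-3)·I) = n − 1 = 2

Summary:
  λ = -3: algebraic multiplicity = 3, geometric multiplicity = 2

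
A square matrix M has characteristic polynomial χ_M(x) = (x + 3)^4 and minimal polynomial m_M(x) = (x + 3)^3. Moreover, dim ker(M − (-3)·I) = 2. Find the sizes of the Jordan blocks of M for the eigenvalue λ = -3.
Block sizes for λ = -3: [3, 1]

Step 1 — from the characteristic polynomial, algebraic multiplicity of λ = -3 is 4. From dim ker(M − (-3)·I) = 2, there are exactly 2 Jordan blocks for λ = -3.
Step 2 — from the minimal polynomial, the factor (x + 3)^3 tells us the largest block for λ = -3 has size 3.
Step 3 — with total size 4, 2 blocks, and largest block 3, the block sizes (in nonincreasing order) are [3, 1].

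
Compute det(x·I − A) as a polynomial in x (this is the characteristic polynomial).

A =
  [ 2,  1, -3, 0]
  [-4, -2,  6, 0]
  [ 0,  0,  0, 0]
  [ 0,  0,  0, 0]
x^4

Expanding det(x·I − A) (e.g. by cofactor expansion or by noting that A is similar to its Jordan form J, which has the same characteristic polynomial as A) gives
  χ_A(x) = x^4
which factors as x^4. The eigenvalues (with algebraic multiplicities) are λ = 0 with multiplicity 4.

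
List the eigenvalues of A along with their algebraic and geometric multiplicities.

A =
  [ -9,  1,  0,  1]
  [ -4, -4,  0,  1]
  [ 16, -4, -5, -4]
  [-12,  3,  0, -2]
λ = -5: alg = 4, geom = 3

Step 1 — factor the characteristic polynomial to read off the algebraic multiplicities:
  χ_A(x) = (x + 5)^4

Step 2 — compute geometric multiplicities via the rank-nullity identity g(λ) = n − rank(A − λI):
  rank(A − (-5)·I) = 1, so dim ker(A − (-5)·I) = n − 1 = 3

Summary:
  λ = -5: algebraic multiplicity = 4, geometric multiplicity = 3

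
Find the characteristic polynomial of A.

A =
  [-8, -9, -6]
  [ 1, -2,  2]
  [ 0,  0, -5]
x^3 + 15*x^2 + 75*x + 125

Expanding det(x·I − A) (e.g. by cofactor expansion or by noting that A is similar to its Jordan form J, which has the same characteristic polynomial as A) gives
  χ_A(x) = x^3 + 15*x^2 + 75*x + 125
which factors as (x + 5)^3. The eigenvalues (with algebraic multiplicities) are λ = -5 with multiplicity 3.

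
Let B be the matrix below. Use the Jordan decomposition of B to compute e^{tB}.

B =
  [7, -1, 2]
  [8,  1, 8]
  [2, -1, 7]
e^{tB} =
  [2*t*exp(5*t) + exp(5*t), -t*exp(5*t), 2*t*exp(5*t)]
  [8*t*exp(5*t), -4*t*exp(5*t) + exp(5*t), 8*t*exp(5*t)]
  [2*t*exp(5*t), -t*exp(5*t), 2*t*exp(5*t) + exp(5*t)]

Strategy: write B = P · J · P⁻¹ where J is a Jordan canonical form, so e^{tB} = P · e^{tJ} · P⁻¹, and e^{tJ} can be computed block-by-block.

B has Jordan form
J =
  [5, 1, 0]
  [0, 5, 0]
  [0, 0, 5]
(up to reordering of blocks).

Per-block formulas:
  For a 2×2 Jordan block J_2(5): exp(t · J_2(5)) = e^(5t)·(I + t·N), where N is the 2×2 nilpotent shift.
  For a 1×1 block at λ = 5: exp(t · [5]) = [e^(5t)].

After assembling e^{tJ} and conjugating by P, we get:

e^{tB} =
  [2*t*exp(5*t) + exp(5*t), -t*exp(5*t), 2*t*exp(5*t)]
  [8*t*exp(5*t), -4*t*exp(5*t) + exp(5*t), 8*t*exp(5*t)]
  [2*t*exp(5*t), -t*exp(5*t), 2*t*exp(5*t) + exp(5*t)]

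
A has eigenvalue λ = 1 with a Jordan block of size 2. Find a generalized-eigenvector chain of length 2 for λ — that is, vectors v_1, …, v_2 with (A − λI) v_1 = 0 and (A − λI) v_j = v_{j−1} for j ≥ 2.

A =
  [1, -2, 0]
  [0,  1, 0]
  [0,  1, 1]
A Jordan chain for λ = 1 of length 2:
v_1 = (-2, 0, 1)ᵀ
v_2 = (0, 1, 0)ᵀ

Let N = A − (1)·I. We want v_2 with N^2 v_2 = 0 but N^1 v_2 ≠ 0; then v_{j-1} := N · v_j for j = 2, …, 2.

Pick v_2 = (0, 1, 0)ᵀ.
Then v_1 = N · v_2 = (-2, 0, 1)ᵀ.

Sanity check: (A − (1)·I) v_1 = (0, 0, 0)ᵀ = 0. ✓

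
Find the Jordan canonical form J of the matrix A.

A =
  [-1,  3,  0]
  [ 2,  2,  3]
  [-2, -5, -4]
J_3(-1)

The characteristic polynomial is
  det(x·I − A) = x^3 + 3*x^2 + 3*x + 1 = (x + 1)^3

Eigenvalues and multiplicities (the geometric multiplicity of λ is n − rank(A − λI), which equals the number of Jordan blocks for λ):
  λ = -1: algebraic multiplicity = 3, geometric multiplicity = 1

Determining the block sizes for each eigenvalue:
  λ = -1: one block (gm = 1), so the single block has size am = 3 → block sizes [3]

Assembling the blocks gives a Jordan form
J =
  [-1,  1,  0]
  [ 0, -1,  1]
  [ 0,  0, -1]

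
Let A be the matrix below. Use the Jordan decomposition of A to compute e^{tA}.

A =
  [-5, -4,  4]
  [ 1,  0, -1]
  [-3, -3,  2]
e^{tA} =
  [-4*t*exp(-t) + exp(-t), -4*t*exp(-t), 4*t*exp(-t)]
  [t*exp(-t), t*exp(-t) + exp(-t), -t*exp(-t)]
  [-3*t*exp(-t), -3*t*exp(-t), 3*t*exp(-t) + exp(-t)]

Strategy: write A = P · J · P⁻¹ where J is a Jordan canonical form, so e^{tA} = P · e^{tJ} · P⁻¹, and e^{tJ} can be computed block-by-block.

A has Jordan form
J =
  [-1,  1,  0]
  [ 0, -1,  0]
  [ 0,  0, -1]
(up to reordering of blocks).

Per-block formulas:
  For a 2×2 Jordan block J_2(-1): exp(t · J_2(-1)) = e^(-1t)·(I + t·N), where N is the 2×2 nilpotent shift.
  For a 1×1 block at λ = -1: exp(t · [-1]) = [e^(-1t)].

After assembling e^{tJ} and conjugating by P, we get:

e^{tA} =
  [-4*t*exp(-t) + exp(-t), -4*t*exp(-t), 4*t*exp(-t)]
  [t*exp(-t), t*exp(-t) + exp(-t), -t*exp(-t)]
  [-3*t*exp(-t), -3*t*exp(-t), 3*t*exp(-t) + exp(-t)]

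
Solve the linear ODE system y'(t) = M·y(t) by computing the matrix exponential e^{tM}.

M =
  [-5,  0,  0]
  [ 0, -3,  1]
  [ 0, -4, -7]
e^{tM} =
  [exp(-5*t), 0, 0]
  [0, 2*t*exp(-5*t) + exp(-5*t), t*exp(-5*t)]
  [0, -4*t*exp(-5*t), -2*t*exp(-5*t) + exp(-5*t)]

Strategy: write M = P · J · P⁻¹ where J is a Jordan canonical form, so e^{tM} = P · e^{tJ} · P⁻¹, and e^{tJ} can be computed block-by-block.

M has Jordan form
J =
  [-5,  1,  0]
  [ 0, -5,  0]
  [ 0,  0, -5]
(up to reordering of blocks).

Per-block formulas:
  For a 2×2 Jordan block J_2(-5): exp(t · J_2(-5)) = e^(-5t)·(I + t·N), where N is the 2×2 nilpotent shift.
  For a 1×1 block at λ = -5: exp(t · [-5]) = [e^(-5t)].

After assembling e^{tJ} and conjugating by P, we get:

e^{tM} =
  [exp(-5*t), 0, 0]
  [0, 2*t*exp(-5*t) + exp(-5*t), t*exp(-5*t)]
  [0, -4*t*exp(-5*t), -2*t*exp(-5*t) + exp(-5*t)]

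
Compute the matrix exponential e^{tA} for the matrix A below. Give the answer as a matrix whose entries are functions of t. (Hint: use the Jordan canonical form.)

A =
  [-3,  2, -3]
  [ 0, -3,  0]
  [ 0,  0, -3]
e^{tA} =
  [exp(-3*t), 2*t*exp(-3*t), -3*t*exp(-3*t)]
  [0, exp(-3*t), 0]
  [0, 0, exp(-3*t)]

Strategy: write A = P · J · P⁻¹ where J is a Jordan canonical form, so e^{tA} = P · e^{tJ} · P⁻¹, and e^{tJ} can be computed block-by-block.

A has Jordan form
J =
  [-3,  1,  0]
  [ 0, -3,  0]
  [ 0,  0, -3]
(up to reordering of blocks).

Per-block formulas:
  For a 2×2 Jordan block J_2(-3): exp(t · J_2(-3)) = e^(-3t)·(I + t·N), where N is the 2×2 nilpotent shift.
  For a 1×1 block at λ = -3: exp(t · [-3]) = [e^(-3t)].

After assembling e^{tJ} and conjugating by P, we get:

e^{tA} =
  [exp(-3*t), 2*t*exp(-3*t), -3*t*exp(-3*t)]
  [0, exp(-3*t), 0]
  [0, 0, exp(-3*t)]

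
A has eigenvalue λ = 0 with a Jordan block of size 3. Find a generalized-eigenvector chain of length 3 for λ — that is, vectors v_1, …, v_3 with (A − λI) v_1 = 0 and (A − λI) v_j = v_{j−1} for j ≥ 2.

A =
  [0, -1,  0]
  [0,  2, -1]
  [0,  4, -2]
A Jordan chain for λ = 0 of length 3:
v_1 = (-2, 0, 0)ᵀ
v_2 = (-1, 2, 4)ᵀ
v_3 = (0, 1, 0)ᵀ

Let N = A − (0)·I. We want v_3 with N^3 v_3 = 0 but N^2 v_3 ≠ 0; then v_{j-1} := N · v_j for j = 3, …, 2.

Pick v_3 = (0, 1, 0)ᵀ.
Then v_2 = N · v_3 = (-1, 2, 4)ᵀ.
Then v_1 = N · v_2 = (-2, 0, 0)ᵀ.

Sanity check: (A − (0)·I) v_1 = (0, 0, 0)ᵀ = 0. ✓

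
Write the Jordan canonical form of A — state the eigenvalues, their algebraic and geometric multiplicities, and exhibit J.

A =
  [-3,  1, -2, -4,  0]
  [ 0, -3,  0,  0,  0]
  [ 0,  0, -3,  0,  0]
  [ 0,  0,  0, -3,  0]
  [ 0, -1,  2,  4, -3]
J_2(-3) ⊕ J_1(-3) ⊕ J_1(-3) ⊕ J_1(-3)

The characteristic polynomial is
  det(x·I − A) = x^5 + 15*x^4 + 90*x^3 + 270*x^2 + 405*x + 243 = (x + 3)^5

Eigenvalues and multiplicities (the geometric multiplicity of λ is n − rank(A − λI), which equals the number of Jordan blocks for λ):
  λ = -3: algebraic multiplicity = 5, geometric multiplicity = 4

Determining the block sizes for each eigenvalue:
  λ = -3: 4 blocks summing to 5 forces exactly one block of size 2 and the rest size 1 → block sizes [2, 1, 1, 1]

Assembling the blocks gives a Jordan form
J =
  [-3,  1,  0,  0,  0]
  [ 0, -3,  0,  0,  0]
  [ 0,  0, -3,  0,  0]
  [ 0,  0,  0, -3,  0]
  [ 0,  0,  0,  0, -3]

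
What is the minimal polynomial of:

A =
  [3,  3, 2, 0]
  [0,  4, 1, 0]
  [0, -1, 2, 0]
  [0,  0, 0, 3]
x^3 - 9*x^2 + 27*x - 27

The characteristic polynomial is χ_A(x) = (x - 3)^4, so the eigenvalues are known. The minimal polynomial is
  m_A(x) = Π_λ (x − λ)^{k_λ}
where k_λ is the size of the *largest* Jordan block for λ (equivalently, the smallest k with (A − λI)^k v = 0 for every generalised eigenvector v of λ).

  λ = 3: largest Jordan block has size 3, contributing (x − 3)^3

So m_A(x) = (x - 3)^3 = x^3 - 9*x^2 + 27*x - 27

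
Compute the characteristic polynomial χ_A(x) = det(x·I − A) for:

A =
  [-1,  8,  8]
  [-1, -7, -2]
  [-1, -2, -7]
x^3 + 15*x^2 + 75*x + 125

Expanding det(x·I − A) (e.g. by cofactor expansion or by noting that A is similar to its Jordan form J, which has the same characteristic polynomial as A) gives
  χ_A(x) = x^3 + 15*x^2 + 75*x + 125
which factors as (x + 5)^3. The eigenvalues (with algebraic multiplicities) are λ = -5 with multiplicity 3.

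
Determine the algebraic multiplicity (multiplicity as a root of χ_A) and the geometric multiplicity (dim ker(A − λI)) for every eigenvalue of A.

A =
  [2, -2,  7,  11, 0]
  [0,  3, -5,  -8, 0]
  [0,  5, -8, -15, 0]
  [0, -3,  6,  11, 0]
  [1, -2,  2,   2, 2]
λ = 2: alg = 5, geom = 2

Step 1 — factor the characteristic polynomial to read off the algebraic multiplicities:
  χ_A(x) = (x - 2)^5

Step 2 — compute geometric multiplicities via the rank-nullity identity g(λ) = n − rank(A − λI):
  rank(A − (2)·I) = 3, so dim ker(A − (2)·I) = n − 3 = 2

Summary:
  λ = 2: algebraic multiplicity = 5, geometric multiplicity = 2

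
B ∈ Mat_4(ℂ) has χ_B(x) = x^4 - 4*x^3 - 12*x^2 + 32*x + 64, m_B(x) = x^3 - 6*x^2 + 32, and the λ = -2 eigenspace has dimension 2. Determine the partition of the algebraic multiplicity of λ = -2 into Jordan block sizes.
Block sizes for λ = -2: [1, 1]

Step 1 — from the characteristic polynomial, algebraic multiplicity of λ = -2 is 2. From dim ker(B − (-2)·I) = 2, there are exactly 2 Jordan blocks for λ = -2.
Step 2 — from the minimal polynomial, the factor (x + 2) tells us the largest block for λ = -2 has size 1.
Step 3 — with total size 2, 2 blocks, and largest block 1, the block sizes (in nonincreasing order) are [1, 1].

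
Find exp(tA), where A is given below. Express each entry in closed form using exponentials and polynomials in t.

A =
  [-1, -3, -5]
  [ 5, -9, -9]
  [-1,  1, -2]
e^{tA} =
  [-t^2*exp(-4*t)/2 + 3*t*exp(-4*t) + exp(-4*t), t^2*exp(-4*t)/2 - 3*t*exp(-4*t), t^2*exp(-4*t) - 5*t*exp(-4*t)]
  [-t^2*exp(-4*t)/2 + 5*t*exp(-4*t), t^2*exp(-4*t)/2 - 5*t*exp(-4*t) + exp(-4*t), t^2*exp(-4*t) - 9*t*exp(-4*t)]
  [-t*exp(-4*t), t*exp(-4*t), 2*t*exp(-4*t) + exp(-4*t)]

Strategy: write A = P · J · P⁻¹ where J is a Jordan canonical form, so e^{tA} = P · e^{tJ} · P⁻¹, and e^{tJ} can be computed block-by-block.

A has Jordan form
J =
  [-4,  1,  0]
  [ 0, -4,  1]
  [ 0,  0, -4]
(up to reordering of blocks).

Per-block formulas:
  For a 3×3 Jordan block J_3(-4): exp(t · J_3(-4)) = e^(-4t)·(I + t·N + (t^2/2)·N^2), where N is the 3×3 nilpotent shift.

After assembling e^{tJ} and conjugating by P, we get:

e^{tA} =
  [-t^2*exp(-4*t)/2 + 3*t*exp(-4*t) + exp(-4*t), t^2*exp(-4*t)/2 - 3*t*exp(-4*t), t^2*exp(-4*t) - 5*t*exp(-4*t)]
  [-t^2*exp(-4*t)/2 + 5*t*exp(-4*t), t^2*exp(-4*t)/2 - 5*t*exp(-4*t) + exp(-4*t), t^2*exp(-4*t) - 9*t*exp(-4*t)]
  [-t*exp(-4*t), t*exp(-4*t), 2*t*exp(-4*t) + exp(-4*t)]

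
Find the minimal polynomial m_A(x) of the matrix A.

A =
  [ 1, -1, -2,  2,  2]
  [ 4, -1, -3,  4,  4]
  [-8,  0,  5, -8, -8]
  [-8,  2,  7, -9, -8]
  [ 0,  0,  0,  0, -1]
x^3 + 3*x^2 + 3*x + 1

The characteristic polynomial is χ_A(x) = (x + 1)^5, so the eigenvalues are known. The minimal polynomial is
  m_A(x) = Π_λ (x − λ)^{k_λ}
where k_λ is the size of the *largest* Jordan block for λ (equivalently, the smallest k with (A − λI)^k v = 0 for every generalised eigenvector v of λ).

  λ = -1: largest Jordan block has size 3, contributing (x + 1)^3

So m_A(x) = (x + 1)^3 = x^3 + 3*x^2 + 3*x + 1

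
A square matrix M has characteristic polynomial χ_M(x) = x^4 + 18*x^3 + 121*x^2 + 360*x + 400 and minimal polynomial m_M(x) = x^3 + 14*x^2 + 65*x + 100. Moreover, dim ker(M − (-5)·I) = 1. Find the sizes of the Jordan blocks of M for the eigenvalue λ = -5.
Block sizes for λ = -5: [2]

Step 1 — from the characteristic polynomial, algebraic multiplicity of λ = -5 is 2. From dim ker(M − (-5)·I) = 1, there are exactly 1 Jordan blocks for λ = -5.
Step 2 — from the minimal polynomial, the factor (x + 5)^2 tells us the largest block for λ = -5 has size 2.
Step 3 — with total size 2, 1 blocks, and largest block 2, the block sizes (in nonincreasing order) are [2].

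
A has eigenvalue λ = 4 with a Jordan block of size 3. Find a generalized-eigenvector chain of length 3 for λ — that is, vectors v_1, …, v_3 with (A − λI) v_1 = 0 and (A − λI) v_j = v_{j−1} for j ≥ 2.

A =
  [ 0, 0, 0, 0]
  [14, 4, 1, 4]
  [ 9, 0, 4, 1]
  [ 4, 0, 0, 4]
A Jordan chain for λ = 4 of length 3:
v_1 = (0, 1, 0, 0)ᵀ
v_2 = (0, 4, 1, 0)ᵀ
v_3 = (0, 0, 0, 1)ᵀ

Let N = A − (4)·I. We want v_3 with N^3 v_3 = 0 but N^2 v_3 ≠ 0; then v_{j-1} := N · v_j for j = 3, …, 2.

Pick v_3 = (0, 0, 0, 1)ᵀ.
Then v_2 = N · v_3 = (0, 4, 1, 0)ᵀ.
Then v_1 = N · v_2 = (0, 1, 0, 0)ᵀ.

Sanity check: (A − (4)·I) v_1 = (0, 0, 0, 0)ᵀ = 0. ✓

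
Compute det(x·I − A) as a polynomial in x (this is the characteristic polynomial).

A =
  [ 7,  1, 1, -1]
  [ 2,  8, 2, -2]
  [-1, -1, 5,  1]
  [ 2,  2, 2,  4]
x^4 - 24*x^3 + 216*x^2 - 864*x + 1296

Expanding det(x·I − A) (e.g. by cofactor expansion or by noting that A is similar to its Jordan form J, which has the same characteristic polynomial as A) gives
  χ_A(x) = x^4 - 24*x^3 + 216*x^2 - 864*x + 1296
which factors as (x - 6)^4. The eigenvalues (with algebraic multiplicities) are λ = 6 with multiplicity 4.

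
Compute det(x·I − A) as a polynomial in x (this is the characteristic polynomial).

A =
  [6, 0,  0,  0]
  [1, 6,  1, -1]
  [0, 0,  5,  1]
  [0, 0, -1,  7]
x^4 - 24*x^3 + 216*x^2 - 864*x + 1296

Expanding det(x·I − A) (e.g. by cofactor expansion or by noting that A is similar to its Jordan form J, which has the same characteristic polynomial as A) gives
  χ_A(x) = x^4 - 24*x^3 + 216*x^2 - 864*x + 1296
which factors as (x - 6)^4. The eigenvalues (with algebraic multiplicities) are λ = 6 with multiplicity 4.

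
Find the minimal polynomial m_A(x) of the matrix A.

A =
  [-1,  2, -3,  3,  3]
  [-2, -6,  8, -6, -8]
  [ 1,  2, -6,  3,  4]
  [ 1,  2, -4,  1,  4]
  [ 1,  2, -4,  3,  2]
x^3 + 6*x^2 + 12*x + 8

The characteristic polynomial is χ_A(x) = (x + 2)^5, so the eigenvalues are known. The minimal polynomial is
  m_A(x) = Π_λ (x − λ)^{k_λ}
where k_λ is the size of the *largest* Jordan block for λ (equivalently, the smallest k with (A − λI)^k v = 0 for every generalised eigenvector v of λ).

  λ = -2: largest Jordan block has size 3, contributing (x + 2)^3

So m_A(x) = (x + 2)^3 = x^3 + 6*x^2 + 12*x + 8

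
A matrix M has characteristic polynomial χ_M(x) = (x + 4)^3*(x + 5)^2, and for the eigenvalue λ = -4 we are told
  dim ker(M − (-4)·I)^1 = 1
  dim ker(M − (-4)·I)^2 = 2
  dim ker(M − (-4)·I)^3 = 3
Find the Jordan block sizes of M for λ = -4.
Block sizes for λ = -4: [3]

From the dimensions of kernels of powers, the number of Jordan blocks of size at least j is d_j − d_{j−1} where d_j = dim ker(N^j) (with d_0 = 0). Computing the differences gives [1, 1, 1].
The number of blocks of size exactly k is (#blocks of size ≥ k) − (#blocks of size ≥ k + 1), so the partition is: 1 block(s) of size 3.
In nonincreasing order the block sizes are [3].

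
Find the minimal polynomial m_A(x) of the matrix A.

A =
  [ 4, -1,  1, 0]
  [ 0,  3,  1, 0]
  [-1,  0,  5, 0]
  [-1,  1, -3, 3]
x^4 - 15*x^3 + 84*x^2 - 208*x + 192

The characteristic polynomial is χ_A(x) = (x - 4)^3*(x - 3), so the eigenvalues are known. The minimal polynomial is
  m_A(x) = Π_λ (x − λ)^{k_λ}
where k_λ is the size of the *largest* Jordan block for λ (equivalently, the smallest k with (A − λI)^k v = 0 for every generalised eigenvector v of λ).

  λ = 3: largest Jordan block has size 1, contributing (x − 3)
  λ = 4: largest Jordan block has size 3, contributing (x − 4)^3

So m_A(x) = (x - 4)^3*(x - 3) = x^4 - 15*x^3 + 84*x^2 - 208*x + 192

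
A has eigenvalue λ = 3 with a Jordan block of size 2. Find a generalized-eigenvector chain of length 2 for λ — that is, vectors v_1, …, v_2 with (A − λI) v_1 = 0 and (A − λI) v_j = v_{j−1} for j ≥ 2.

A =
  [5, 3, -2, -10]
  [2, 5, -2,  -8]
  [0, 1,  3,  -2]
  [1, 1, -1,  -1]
A Jordan chain for λ = 3 of length 2:
v_1 = (2, 2, 0, 1)ᵀ
v_2 = (1, 0, 0, 0)ᵀ

Let N = A − (3)·I. We want v_2 with N^2 v_2 = 0 but N^1 v_2 ≠ 0; then v_{j-1} := N · v_j for j = 2, …, 2.

Pick v_2 = (1, 0, 0, 0)ᵀ.
Then v_1 = N · v_2 = (2, 2, 0, 1)ᵀ.

Sanity check: (A − (3)·I) v_1 = (0, 0, 0, 0)ᵀ = 0. ✓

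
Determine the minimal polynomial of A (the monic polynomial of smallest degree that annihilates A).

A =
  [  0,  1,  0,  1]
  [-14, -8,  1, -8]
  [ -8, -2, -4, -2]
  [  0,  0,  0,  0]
x^4 + 12*x^3 + 48*x^2 + 64*x

The characteristic polynomial is χ_A(x) = x*(x + 4)^3, so the eigenvalues are known. The minimal polynomial is
  m_A(x) = Π_λ (x − λ)^{k_λ}
where k_λ is the size of the *largest* Jordan block for λ (equivalently, the smallest k with (A − λI)^k v = 0 for every generalised eigenvector v of λ).

  λ = -4: largest Jordan block has size 3, contributing (x + 4)^3
  λ = 0: largest Jordan block has size 1, contributing (x − 0)

So m_A(x) = x*(x + 4)^3 = x^4 + 12*x^3 + 48*x^2 + 64*x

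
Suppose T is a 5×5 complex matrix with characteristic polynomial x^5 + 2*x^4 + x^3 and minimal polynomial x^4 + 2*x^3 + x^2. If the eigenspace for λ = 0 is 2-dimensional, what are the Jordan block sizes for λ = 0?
Block sizes for λ = 0: [2, 1]

Step 1 — from the characteristic polynomial, algebraic multiplicity of λ = 0 is 3. From dim ker(T − (0)·I) = 2, there are exactly 2 Jordan blocks for λ = 0.
Step 2 — from the minimal polynomial, the factor (x − 0)^2 tells us the largest block for λ = 0 has size 2.
Step 3 — with total size 3, 2 blocks, and largest block 2, the block sizes (in nonincreasing order) are [2, 1].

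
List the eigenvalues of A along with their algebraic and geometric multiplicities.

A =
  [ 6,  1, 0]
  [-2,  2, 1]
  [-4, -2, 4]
λ = 4: alg = 3, geom = 1

Step 1 — factor the characteristic polynomial to read off the algebraic multiplicities:
  χ_A(x) = (x - 4)^3

Step 2 — compute geometric multiplicities via the rank-nullity identity g(λ) = n − rank(A − λI):
  rank(A − (4)·I) = 2, so dim ker(A − (4)·I) = n − 2 = 1

Summary:
  λ = 4: algebraic multiplicity = 3, geometric multiplicity = 1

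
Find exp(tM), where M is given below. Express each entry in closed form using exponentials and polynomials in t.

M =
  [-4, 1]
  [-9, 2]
e^{tM} =
  [-3*t*exp(-t) + exp(-t), t*exp(-t)]
  [-9*t*exp(-t), 3*t*exp(-t) + exp(-t)]

Strategy: write M = P · J · P⁻¹ where J is a Jordan canonical form, so e^{tM} = P · e^{tJ} · P⁻¹, and e^{tJ} can be computed block-by-block.

M has Jordan form
J =
  [-1,  1]
  [ 0, -1]
(up to reordering of blocks).

Per-block formulas:
  For a 2×2 Jordan block J_2(-1): exp(t · J_2(-1)) = e^(-1t)·(I + t·N), where N is the 2×2 nilpotent shift.

After assembling e^{tJ} and conjugating by P, we get:

e^{tM} =
  [-3*t*exp(-t) + exp(-t), t*exp(-t)]
  [-9*t*exp(-t), 3*t*exp(-t) + exp(-t)]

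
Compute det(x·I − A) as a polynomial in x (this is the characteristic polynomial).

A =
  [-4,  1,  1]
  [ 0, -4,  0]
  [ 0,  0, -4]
x^3 + 12*x^2 + 48*x + 64

Expanding det(x·I − A) (e.g. by cofactor expansion or by noting that A is similar to its Jordan form J, which has the same characteristic polynomial as A) gives
  χ_A(x) = x^3 + 12*x^2 + 48*x + 64
which factors as (x + 4)^3. The eigenvalues (with algebraic multiplicities) are λ = -4 with multiplicity 3.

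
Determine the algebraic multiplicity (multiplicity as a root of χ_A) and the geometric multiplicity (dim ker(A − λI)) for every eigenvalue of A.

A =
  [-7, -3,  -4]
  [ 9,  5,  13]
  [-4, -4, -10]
λ = -4: alg = 3, geom = 1

Step 1 — factor the characteristic polynomial to read off the algebraic multiplicities:
  χ_A(x) = (x + 4)^3

Step 2 — compute geometric multiplicities via the rank-nullity identity g(λ) = n − rank(A − λI):
  rank(A − (-4)·I) = 2, so dim ker(A − (-4)·I) = n − 2 = 1

Summary:
  λ = -4: algebraic multiplicity = 3, geometric multiplicity = 1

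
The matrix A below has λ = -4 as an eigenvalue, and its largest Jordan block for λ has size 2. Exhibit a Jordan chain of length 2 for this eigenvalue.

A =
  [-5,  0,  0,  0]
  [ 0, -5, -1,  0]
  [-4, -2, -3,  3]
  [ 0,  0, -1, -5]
A Jordan chain for λ = -4 of length 2:
v_1 = (0, -1, 1, -1)ᵀ
v_2 = (0, 0, 1, 0)ᵀ

Let N = A − (-4)·I. We want v_2 with N^2 v_2 = 0 but N^1 v_2 ≠ 0; then v_{j-1} := N · v_j for j = 2, …, 2.

Pick v_2 = (0, 0, 1, 0)ᵀ.
Then v_1 = N · v_2 = (0, -1, 1, -1)ᵀ.

Sanity check: (A − (-4)·I) v_1 = (0, 0, 0, 0)ᵀ = 0. ✓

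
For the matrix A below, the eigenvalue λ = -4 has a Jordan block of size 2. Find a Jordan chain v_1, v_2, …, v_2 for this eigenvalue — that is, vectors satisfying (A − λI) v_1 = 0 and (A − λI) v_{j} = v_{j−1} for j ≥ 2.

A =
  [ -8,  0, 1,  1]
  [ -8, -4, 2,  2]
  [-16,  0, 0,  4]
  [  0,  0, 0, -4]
A Jordan chain for λ = -4 of length 2:
v_1 = (-4, -8, -16, 0)ᵀ
v_2 = (1, 0, 0, 0)ᵀ

Let N = A − (-4)·I. We want v_2 with N^2 v_2 = 0 but N^1 v_2 ≠ 0; then v_{j-1} := N · v_j for j = 2, …, 2.

Pick v_2 = (1, 0, 0, 0)ᵀ.
Then v_1 = N · v_2 = (-4, -8, -16, 0)ᵀ.

Sanity check: (A − (-4)·I) v_1 = (0, 0, 0, 0)ᵀ = 0. ✓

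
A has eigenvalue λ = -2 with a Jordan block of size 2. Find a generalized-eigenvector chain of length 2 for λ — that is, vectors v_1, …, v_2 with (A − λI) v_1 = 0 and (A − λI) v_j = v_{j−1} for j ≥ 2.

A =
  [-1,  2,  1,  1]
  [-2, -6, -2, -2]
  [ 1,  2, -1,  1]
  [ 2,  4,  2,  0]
A Jordan chain for λ = -2 of length 2:
v_1 = (1, -2, 1, 2)ᵀ
v_2 = (1, 0, 0, 0)ᵀ

Let N = A − (-2)·I. We want v_2 with N^2 v_2 = 0 but N^1 v_2 ≠ 0; then v_{j-1} := N · v_j for j = 2, …, 2.

Pick v_2 = (1, 0, 0, 0)ᵀ.
Then v_1 = N · v_2 = (1, -2, 1, 2)ᵀ.

Sanity check: (A − (-2)·I) v_1 = (0, 0, 0, 0)ᵀ = 0. ✓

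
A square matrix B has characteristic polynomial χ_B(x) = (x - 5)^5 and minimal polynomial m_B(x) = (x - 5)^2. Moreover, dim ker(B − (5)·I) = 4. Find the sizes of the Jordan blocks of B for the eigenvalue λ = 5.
Block sizes for λ = 5: [2, 1, 1, 1]

Step 1 — from the characteristic polynomial, algebraic multiplicity of λ = 5 is 5. From dim ker(B − (5)·I) = 4, there are exactly 4 Jordan blocks for λ = 5.
Step 2 — from the minimal polynomial, the factor (x − 5)^2 tells us the largest block for λ = 5 has size 2.
Step 3 — with total size 5, 4 blocks, and largest block 2, the block sizes (in nonincreasing order) are [2, 1, 1, 1].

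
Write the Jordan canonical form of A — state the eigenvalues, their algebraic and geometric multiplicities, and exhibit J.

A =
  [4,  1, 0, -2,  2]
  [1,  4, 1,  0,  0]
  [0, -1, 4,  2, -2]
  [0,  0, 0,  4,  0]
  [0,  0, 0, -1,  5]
J_3(4) ⊕ J_1(4) ⊕ J_1(5)

The characteristic polynomial is
  det(x·I − A) = x^5 - 21*x^4 + 176*x^3 - 736*x^2 + 1536*x - 1280 = (x - 5)*(x - 4)^4

Eigenvalues and multiplicities (the geometric multiplicity of λ is n − rank(A − λI), which equals the number of Jordan blocks for λ):
  λ = 4: algebraic multiplicity = 4, geometric multiplicity = 2
  λ = 5: algebraic multiplicity = 1, geometric multiplicity = 1

Determining the block sizes for each eigenvalue:
  λ = 4: with am = 4 and gm = 2, the partition is not yet determined (e.g. several partitions of 4 into 2 parts exist). Let N = A − (4)·I. Computing rank(N^1) = 3, rank(N^2) = 2, rank(N^3) = 1; the number of blocks of size ≥ j is rank(N^{j−1}) − rank(N^j), giving [2, 1, 1]. So we have 1 block(s) of size 3, 1 block(s) of size 1 → block sizes [3, 1]
  λ = 5: one block (gm = 1), so the single block has size am = 1 → block sizes [1]

Assembling the blocks gives a Jordan form
J =
  [4, 1, 0, 0, 0]
  [0, 4, 1, 0, 0]
  [0, 0, 4, 0, 0]
  [0, 0, 0, 4, 0]
  [0, 0, 0, 0, 5]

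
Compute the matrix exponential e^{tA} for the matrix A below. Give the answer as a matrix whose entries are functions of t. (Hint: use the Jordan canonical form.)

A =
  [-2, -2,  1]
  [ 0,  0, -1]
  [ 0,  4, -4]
e^{tA} =
  [exp(-2*t), -2*t*exp(-2*t), t*exp(-2*t)]
  [0, 2*t*exp(-2*t) + exp(-2*t), -t*exp(-2*t)]
  [0, 4*t*exp(-2*t), -2*t*exp(-2*t) + exp(-2*t)]

Strategy: write A = P · J · P⁻¹ where J is a Jordan canonical form, so e^{tA} = P · e^{tJ} · P⁻¹, and e^{tJ} can be computed block-by-block.

A has Jordan form
J =
  [-2,  1,  0]
  [ 0, -2,  0]
  [ 0,  0, -2]
(up to reordering of blocks).

Per-block formulas:
  For a 2×2 Jordan block J_2(-2): exp(t · J_2(-2)) = e^(-2t)·(I + t·N), where N is the 2×2 nilpotent shift.
  For a 1×1 block at λ = -2: exp(t · [-2]) = [e^(-2t)].

After assembling e^{tJ} and conjugating by P, we get:

e^{tA} =
  [exp(-2*t), -2*t*exp(-2*t), t*exp(-2*t)]
  [0, 2*t*exp(-2*t) + exp(-2*t), -t*exp(-2*t)]
  [0, 4*t*exp(-2*t), -2*t*exp(-2*t) + exp(-2*t)]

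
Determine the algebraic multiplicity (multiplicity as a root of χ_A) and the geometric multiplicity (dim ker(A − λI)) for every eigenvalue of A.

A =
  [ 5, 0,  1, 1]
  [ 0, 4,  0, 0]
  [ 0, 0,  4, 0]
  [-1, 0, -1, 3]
λ = 4: alg = 4, geom = 3

Step 1 — factor the characteristic polynomial to read off the algebraic multiplicities:
  χ_A(x) = (x - 4)^4

Step 2 — compute geometric multiplicities via the rank-nullity identity g(λ) = n − rank(A − λI):
  rank(A − (4)·I) = 1, so dim ker(A − (4)·I) = n − 1 = 3

Summary:
  λ = 4: algebraic multiplicity = 4, geometric multiplicity = 3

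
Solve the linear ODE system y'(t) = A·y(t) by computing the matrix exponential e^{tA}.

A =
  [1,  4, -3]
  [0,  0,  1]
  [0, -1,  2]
e^{tA} =
  [exp(t), -t^2*exp(t)/2 + 4*t*exp(t), t^2*exp(t)/2 - 3*t*exp(t)]
  [0, -t*exp(t) + exp(t), t*exp(t)]
  [0, -t*exp(t), t*exp(t) + exp(t)]

Strategy: write A = P · J · P⁻¹ where J is a Jordan canonical form, so e^{tA} = P · e^{tJ} · P⁻¹, and e^{tJ} can be computed block-by-block.

A has Jordan form
J =
  [1, 1, 0]
  [0, 1, 1]
  [0, 0, 1]
(up to reordering of blocks).

Per-block formulas:
  For a 3×3 Jordan block J_3(1): exp(t · J_3(1)) = e^(1t)·(I + t·N + (t^2/2)·N^2), where N is the 3×3 nilpotent shift.

After assembling e^{tJ} and conjugating by P, we get:

e^{tA} =
  [exp(t), -t^2*exp(t)/2 + 4*t*exp(t), t^2*exp(t)/2 - 3*t*exp(t)]
  [0, -t*exp(t) + exp(t), t*exp(t)]
  [0, -t*exp(t), t*exp(t) + exp(t)]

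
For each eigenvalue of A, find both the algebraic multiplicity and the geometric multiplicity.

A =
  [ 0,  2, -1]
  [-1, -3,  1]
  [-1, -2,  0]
λ = -1: alg = 3, geom = 2

Step 1 — factor the characteristic polynomial to read off the algebraic multiplicities:
  χ_A(x) = (x + 1)^3

Step 2 — compute geometric multiplicities via the rank-nullity identity g(λ) = n − rank(A − λI):
  rank(A − (-1)·I) = 1, so dim ker(A − (-1)·I) = n − 1 = 2

Summary:
  λ = -1: algebraic multiplicity = 3, geometric multiplicity = 2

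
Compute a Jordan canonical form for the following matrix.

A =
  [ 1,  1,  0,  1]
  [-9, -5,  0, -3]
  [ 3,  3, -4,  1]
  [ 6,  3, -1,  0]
J_3(-2) ⊕ J_1(-2)

The characteristic polynomial is
  det(x·I − A) = x^4 + 8*x^3 + 24*x^2 + 32*x + 16 = (x + 2)^4

Eigenvalues and multiplicities (the geometric multiplicity of λ is n − rank(A − λI), which equals the number of Jordan blocks for λ):
  λ = -2: algebraic multiplicity = 4, geometric multiplicity = 2

Determining the block sizes for each eigenvalue:
  λ = -2: with am = 4 and gm = 2, the partition is not yet determined (e.g. several partitions of 4 into 2 parts exist). Let N = A − (-2)·I. Computing rank(N^1) = 2, rank(N^2) = 1, rank(N^3) = 0; the number of blocks of size ≥ j is rank(N^{j−1}) − rank(N^j), giving [2, 1, 1]. So we have 1 block(s) of size 3, 1 block(s) of size 1 → block sizes [3, 1]

Assembling the blocks gives a Jordan form
J =
  [-2,  1,  0,  0]
  [ 0, -2,  1,  0]
  [ 0,  0, -2,  0]
  [ 0,  0,  0, -2]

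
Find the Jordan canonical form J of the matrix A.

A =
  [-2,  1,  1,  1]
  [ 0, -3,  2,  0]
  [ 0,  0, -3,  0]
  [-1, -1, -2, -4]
J_3(-3) ⊕ J_1(-3)

The characteristic polynomial is
  det(x·I − A) = x^4 + 12*x^3 + 54*x^2 + 108*x + 81 = (x + 3)^4

Eigenvalues and multiplicities (the geometric multiplicity of λ is n − rank(A − λI), which equals the number of Jordan blocks for λ):
  λ = -3: algebraic multiplicity = 4, geometric multiplicity = 2

Determining the block sizes for each eigenvalue:
  λ = -3: with am = 4 and gm = 2, the partition is not yet determined (e.g. several partitions of 4 into 2 parts exist). Let N = A − (-3)·I. Computing rank(N^1) = 2, rank(N^2) = 1, rank(N^3) = 0; the number of blocks of size ≥ j is rank(N^{j−1}) − rank(N^j), giving [2, 1, 1]. So we have 1 block(s) of size 3, 1 block(s) of size 1 → block sizes [3, 1]

Assembling the blocks gives a Jordan form
J =
  [-3,  1,  0,  0]
  [ 0, -3,  1,  0]
  [ 0,  0, -3,  0]
  [ 0,  0,  0, -3]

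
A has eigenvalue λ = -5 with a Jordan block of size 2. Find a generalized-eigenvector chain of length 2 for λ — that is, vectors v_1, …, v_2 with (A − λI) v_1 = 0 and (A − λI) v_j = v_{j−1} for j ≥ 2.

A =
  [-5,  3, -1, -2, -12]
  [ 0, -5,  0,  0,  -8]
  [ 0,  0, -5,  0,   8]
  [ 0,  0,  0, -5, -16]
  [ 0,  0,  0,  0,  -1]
A Jordan chain for λ = -5 of length 2:
v_1 = (3, 0, 0, 0, 0)ᵀ
v_2 = (0, 1, 0, 0, 0)ᵀ

Let N = A − (-5)·I. We want v_2 with N^2 v_2 = 0 but N^1 v_2 ≠ 0; then v_{j-1} := N · v_j for j = 2, …, 2.

Pick v_2 = (0, 1, 0, 0, 0)ᵀ.
Then v_1 = N · v_2 = (3, 0, 0, 0, 0)ᵀ.

Sanity check: (A − (-5)·I) v_1 = (0, 0, 0, 0, 0)ᵀ = 0. ✓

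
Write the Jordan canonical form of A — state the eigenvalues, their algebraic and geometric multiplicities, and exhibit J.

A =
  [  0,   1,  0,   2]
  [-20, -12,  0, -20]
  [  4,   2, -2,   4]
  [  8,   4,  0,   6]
J_2(-2) ⊕ J_1(-2) ⊕ J_1(-2)

The characteristic polynomial is
  det(x·I − A) = x^4 + 8*x^3 + 24*x^2 + 32*x + 16 = (x + 2)^4

Eigenvalues and multiplicities (the geometric multiplicity of λ is n − rank(A − λI), which equals the number of Jordan blocks for λ):
  λ = -2: algebraic multiplicity = 4, geometric multiplicity = 3

Determining the block sizes for each eigenvalue:
  λ = -2: 3 blocks summing to 4 forces exactly one block of size 2 and the rest size 1 → block sizes [2, 1, 1]

Assembling the blocks gives a Jordan form
J =
  [-2,  1,  0,  0]
  [ 0, -2,  0,  0]
  [ 0,  0, -2,  0]
  [ 0,  0,  0, -2]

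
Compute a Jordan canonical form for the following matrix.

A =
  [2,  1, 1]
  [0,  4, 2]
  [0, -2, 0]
J_2(2) ⊕ J_1(2)

The characteristic polynomial is
  det(x·I − A) = x^3 - 6*x^2 + 12*x - 8 = (x - 2)^3

Eigenvalues and multiplicities (the geometric multiplicity of λ is n − rank(A − λI), which equals the number of Jordan blocks for λ):
  λ = 2: algebraic multiplicity = 3, geometric multiplicity = 2

Determining the block sizes for each eigenvalue:
  λ = 2: 2 blocks summing to 3 forces exactly one block of size 2 and the rest size 1 → block sizes [2, 1]

Assembling the blocks gives a Jordan form
J =
  [2, 1, 0]
  [0, 2, 0]
  [0, 0, 2]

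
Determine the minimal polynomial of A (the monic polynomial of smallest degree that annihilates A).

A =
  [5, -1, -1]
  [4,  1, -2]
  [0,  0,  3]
x^2 - 6*x + 9

The characteristic polynomial is χ_A(x) = (x - 3)^3, so the eigenvalues are known. The minimal polynomial is
  m_A(x) = Π_λ (x − λ)^{k_λ}
where k_λ is the size of the *largest* Jordan block for λ (equivalently, the smallest k with (A − λI)^k v = 0 for every generalised eigenvector v of λ).

  λ = 3: largest Jordan block has size 2, contributing (x − 3)^2

So m_A(x) = (x - 3)^2 = x^2 - 6*x + 9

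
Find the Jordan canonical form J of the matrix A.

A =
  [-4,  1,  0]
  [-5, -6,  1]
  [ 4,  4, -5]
J_3(-5)

The characteristic polynomial is
  det(x·I − A) = x^3 + 15*x^2 + 75*x + 125 = (x + 5)^3

Eigenvalues and multiplicities (the geometric multiplicity of λ is n − rank(A − λI), which equals the number of Jordan blocks for λ):
  λ = -5: algebraic multiplicity = 3, geometric multiplicity = 1

Determining the block sizes for each eigenvalue:
  λ = -5: one block (gm = 1), so the single block has size am = 3 → block sizes [3]

Assembling the blocks gives a Jordan form
J =
  [-5,  1,  0]
  [ 0, -5,  1]
  [ 0,  0, -5]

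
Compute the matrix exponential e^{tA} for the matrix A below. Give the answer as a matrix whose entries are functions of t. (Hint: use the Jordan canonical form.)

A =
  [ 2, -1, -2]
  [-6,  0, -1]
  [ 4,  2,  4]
e^{tA} =
  [-t^2*exp(2*t) + exp(2*t), -t^2*exp(2*t) - t*exp(2*t), -3*t^2*exp(2*t)/2 - 2*t*exp(2*t)]
  [4*t^2*exp(2*t) - 6*t*exp(2*t), 4*t^2*exp(2*t) - 2*t*exp(2*t) + exp(2*t), 6*t^2*exp(2*t) - t*exp(2*t)]
  [-2*t^2*exp(2*t) + 4*t*exp(2*t), -2*t^2*exp(2*t) + 2*t*exp(2*t), -3*t^2*exp(2*t) + 2*t*exp(2*t) + exp(2*t)]

Strategy: write A = P · J · P⁻¹ where J is a Jordan canonical form, so e^{tA} = P · e^{tJ} · P⁻¹, and e^{tJ} can be computed block-by-block.

A has Jordan form
J =
  [2, 1, 0]
  [0, 2, 1]
  [0, 0, 2]
(up to reordering of blocks).

Per-block formulas:
  For a 3×3 Jordan block J_3(2): exp(t · J_3(2)) = e^(2t)·(I + t·N + (t^2/2)·N^2), where N is the 3×3 nilpotent shift.

After assembling e^{tJ} and conjugating by P, we get:

e^{tA} =
  [-t^2*exp(2*t) + exp(2*t), -t^2*exp(2*t) - t*exp(2*t), -3*t^2*exp(2*t)/2 - 2*t*exp(2*t)]
  [4*t^2*exp(2*t) - 6*t*exp(2*t), 4*t^2*exp(2*t) - 2*t*exp(2*t) + exp(2*t), 6*t^2*exp(2*t) - t*exp(2*t)]
  [-2*t^2*exp(2*t) + 4*t*exp(2*t), -2*t^2*exp(2*t) + 2*t*exp(2*t), -3*t^2*exp(2*t) + 2*t*exp(2*t) + exp(2*t)]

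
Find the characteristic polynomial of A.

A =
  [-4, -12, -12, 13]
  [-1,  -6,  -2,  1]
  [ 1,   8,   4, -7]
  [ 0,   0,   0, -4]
x^4 + 10*x^3 + 24*x^2 - 32*x - 128

Expanding det(x·I − A) (e.g. by cofactor expansion or by noting that A is similar to its Jordan form J, which has the same characteristic polynomial as A) gives
  χ_A(x) = x^4 + 10*x^3 + 24*x^2 - 32*x - 128
which factors as (x - 2)*(x + 4)^3. The eigenvalues (with algebraic multiplicities) are λ = -4 with multiplicity 3, λ = 2 with multiplicity 1.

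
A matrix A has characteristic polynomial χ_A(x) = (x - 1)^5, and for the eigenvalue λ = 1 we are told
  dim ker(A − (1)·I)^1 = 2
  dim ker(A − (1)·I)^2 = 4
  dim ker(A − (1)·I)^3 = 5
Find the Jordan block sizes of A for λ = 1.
Block sizes for λ = 1: [3, 2]

From the dimensions of kernels of powers, the number of Jordan blocks of size at least j is d_j − d_{j−1} where d_j = dim ker(N^j) (with d_0 = 0). Computing the differences gives [2, 2, 1].
The number of blocks of size exactly k is (#blocks of size ≥ k) − (#blocks of size ≥ k + 1), so the partition is: 1 block(s) of size 2, 1 block(s) of size 3.
In nonincreasing order the block sizes are [3, 2].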